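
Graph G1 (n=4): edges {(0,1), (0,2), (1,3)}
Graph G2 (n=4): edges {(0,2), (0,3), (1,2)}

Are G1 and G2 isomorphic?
Yes, isomorphic

The graphs are isomorphic.
One valid mapping φ: V(G1) → V(G2): 0→0, 1→2, 2→3, 3→1

Verify φ preserves adjacency — for each edge of G1, its image is an edge of G2:
  (0,1) → (φ(0),φ(1)) = (0,2) ∈ E(G2) ✓
  (0,2) → (φ(0),φ(2)) = (0,3) ∈ E(G2) ✓
  (1,3) → (φ(1),φ(3)) = (1,2) ∈ E(G2) ✓
All 3 edges of G1 map to edges of G2, and |E(G1)| = |E(G2)| = 3, so φ is a bijection on edges as well as vertices. Hence G1 ≅ G2.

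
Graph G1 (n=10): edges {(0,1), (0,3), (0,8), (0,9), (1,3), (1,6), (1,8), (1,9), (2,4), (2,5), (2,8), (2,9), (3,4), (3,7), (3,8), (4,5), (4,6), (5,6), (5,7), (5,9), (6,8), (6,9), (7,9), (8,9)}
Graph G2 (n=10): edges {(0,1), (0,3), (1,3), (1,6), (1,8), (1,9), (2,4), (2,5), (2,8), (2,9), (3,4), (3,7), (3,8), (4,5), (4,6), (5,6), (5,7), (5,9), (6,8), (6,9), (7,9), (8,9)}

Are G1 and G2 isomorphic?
No, not isomorphic

The graphs are NOT isomorphic.

Counting edges: G1 has 24 edge(s); G2 has 22 edge(s).
Edge count is an isomorphism invariant (a bijection on vertices induces a bijection on edges), so differing edge counts rule out isomorphism.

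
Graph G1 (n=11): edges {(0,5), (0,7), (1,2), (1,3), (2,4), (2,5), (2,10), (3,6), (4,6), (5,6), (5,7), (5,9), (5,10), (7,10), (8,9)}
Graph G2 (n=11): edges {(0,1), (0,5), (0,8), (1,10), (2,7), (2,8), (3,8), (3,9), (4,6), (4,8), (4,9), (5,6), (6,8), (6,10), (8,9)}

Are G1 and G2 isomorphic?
Yes, isomorphic

The graphs are isomorphic.
One valid mapping φ: V(G1) → V(G2): 0→3, 1→10, 2→6, 3→1, 4→5, 5→8, 6→0, 7→9, 8→7, 9→2, 10→4

Verify φ preserves adjacency — for each edge of G1, its image is an edge of G2:
  (0,5) → (φ(0),φ(5)) = (3,8) ∈ E(G2) ✓
  (0,7) → (φ(0),φ(7)) = (3,9) ∈ E(G2) ✓
  (1,2) → (φ(1),φ(2)) = (6,10) ∈ E(G2) ✓
  (1,3) → (φ(1),φ(3)) = (1,10) ∈ E(G2) ✓
  (2,4) → (φ(2),φ(4)) = (5,6) ∈ E(G2) ✓
  (2,5) → (φ(2),φ(5)) = (6,8) ∈ E(G2) ✓
  (2,10) → (φ(2),φ(10)) = (4,6) ∈ E(G2) ✓
  (3,6) → (φ(3),φ(6)) = (0,1) ∈ E(G2) ✓
  (4,6) → (φ(4),φ(6)) = (0,5) ∈ E(G2) ✓
  (5,6) → (φ(5),φ(6)) = (0,8) ∈ E(G2) ✓
  (5,7) → (φ(5),φ(7)) = (8,9) ∈ E(G2) ✓
  (5,9) → (φ(5),φ(9)) = (2,8) ∈ E(G2) ✓
  (5,10) → (φ(5),φ(10)) = (4,8) ∈ E(G2) ✓
  (7,10) → (φ(7),φ(10)) = (4,9) ∈ E(G2) ✓
  (8,9) → (φ(8),φ(9)) = (2,7) ∈ E(G2) ✓
All 15 edges of G1 map to edges of G2, and |E(G1)| = |E(G2)| = 15, so φ is a bijection on edges as well as vertices. Hence G1 ≅ G2.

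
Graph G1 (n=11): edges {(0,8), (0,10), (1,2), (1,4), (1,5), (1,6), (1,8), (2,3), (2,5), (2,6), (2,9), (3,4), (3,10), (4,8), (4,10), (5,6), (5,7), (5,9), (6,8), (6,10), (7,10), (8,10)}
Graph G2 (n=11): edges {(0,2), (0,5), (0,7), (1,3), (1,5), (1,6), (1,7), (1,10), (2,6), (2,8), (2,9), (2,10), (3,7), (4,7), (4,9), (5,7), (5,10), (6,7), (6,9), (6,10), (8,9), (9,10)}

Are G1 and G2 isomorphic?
Yes, isomorphic

The graphs are isomorphic.
One valid mapping φ: V(G1) → V(G2): 0→3, 1→10, 2→2, 3→0, 4→5, 5→9, 6→6, 7→4, 8→1, 9→8, 10→7

Verify φ preserves adjacency — for each edge of G1, its image is an edge of G2:
  (0,8) → (φ(0),φ(8)) = (1,3) ∈ E(G2) ✓
  (0,10) → (φ(0),φ(10)) = (3,7) ∈ E(G2) ✓
  (1,2) → (φ(1),φ(2)) = (2,10) ∈ E(G2) ✓
  (1,4) → (φ(1),φ(4)) = (5,10) ∈ E(G2) ✓
  (1,5) → (φ(1),φ(5)) = (9,10) ∈ E(G2) ✓
  (1,6) → (φ(1),φ(6)) = (6,10) ∈ E(G2) ✓
  (1,8) → (φ(1),φ(8)) = (1,10) ∈ E(G2) ✓
  (2,3) → (φ(2),φ(3)) = (0,2) ∈ E(G2) ✓
  (2,5) → (φ(2),φ(5)) = (2,9) ∈ E(G2) ✓
  (2,6) → (φ(2),φ(6)) = (2,6) ∈ E(G2) ✓
  (2,9) → (φ(2),φ(9)) = (2,8) ∈ E(G2) ✓
  (3,4) → (φ(3),φ(4)) = (0,5) ∈ E(G2) ✓
  (3,10) → (φ(3),φ(10)) = (0,7) ∈ E(G2) ✓
  (4,8) → (φ(4),φ(8)) = (1,5) ∈ E(G2) ✓
  (4,10) → (φ(4),φ(10)) = (5,7) ∈ E(G2) ✓
  (5,6) → (φ(5),φ(6)) = (6,9) ∈ E(G2) ✓
  (5,7) → (φ(5),φ(7)) = (4,9) ∈ E(G2) ✓
  (5,9) → (φ(5),φ(9)) = (8,9) ∈ E(G2) ✓
  (6,8) → (φ(6),φ(8)) = (1,6) ∈ E(G2) ✓
  (6,10) → (φ(6),φ(10)) = (6,7) ∈ E(G2) ✓
  (7,10) → (φ(7),φ(10)) = (4,7) ∈ E(G2) ✓
  (8,10) → (φ(8),φ(10)) = (1,7) ∈ E(G2) ✓
All 22 edges of G1 map to edges of G2, and |E(G1)| = |E(G2)| = 22, so φ is a bijection on edges as well as vertices. Hence G1 ≅ G2.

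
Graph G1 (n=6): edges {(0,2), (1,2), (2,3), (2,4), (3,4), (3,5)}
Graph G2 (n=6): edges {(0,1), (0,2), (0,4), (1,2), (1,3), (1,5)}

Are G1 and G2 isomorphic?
Yes, isomorphic

The graphs are isomorphic.
One valid mapping φ: V(G1) → V(G2): 0→5, 1→3, 2→1, 3→0, 4→2, 5→4

Verify φ preserves adjacency — for each edge of G1, its image is an edge of G2:
  (0,2) → (φ(0),φ(2)) = (1,5) ∈ E(G2) ✓
  (1,2) → (φ(1),φ(2)) = (1,3) ∈ E(G2) ✓
  (2,3) → (φ(2),φ(3)) = (0,1) ∈ E(G2) ✓
  (2,4) → (φ(2),φ(4)) = (1,2) ∈ E(G2) ✓
  (3,4) → (φ(3),φ(4)) = (0,2) ∈ E(G2) ✓
  (3,5) → (φ(3),φ(5)) = (0,4) ∈ E(G2) ✓
All 6 edges of G1 map to edges of G2, and |E(G1)| = |E(G2)| = 6, so φ is a bijection on edges as well as vertices. Hence G1 ≅ G2.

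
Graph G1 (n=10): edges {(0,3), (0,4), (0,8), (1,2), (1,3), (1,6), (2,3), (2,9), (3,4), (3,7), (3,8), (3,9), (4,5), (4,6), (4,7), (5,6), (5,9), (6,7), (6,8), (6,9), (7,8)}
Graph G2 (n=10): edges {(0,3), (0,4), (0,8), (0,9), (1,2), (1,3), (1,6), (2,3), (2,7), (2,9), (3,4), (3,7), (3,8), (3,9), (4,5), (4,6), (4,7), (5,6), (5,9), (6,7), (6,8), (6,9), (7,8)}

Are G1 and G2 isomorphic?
No, not isomorphic

The graphs are NOT isomorphic.

Counting edges: G1 has 21 edge(s); G2 has 23 edge(s).
Edge count is an isomorphism invariant (a bijection on vertices induces a bijection on edges), so differing edge counts rule out isomorphism.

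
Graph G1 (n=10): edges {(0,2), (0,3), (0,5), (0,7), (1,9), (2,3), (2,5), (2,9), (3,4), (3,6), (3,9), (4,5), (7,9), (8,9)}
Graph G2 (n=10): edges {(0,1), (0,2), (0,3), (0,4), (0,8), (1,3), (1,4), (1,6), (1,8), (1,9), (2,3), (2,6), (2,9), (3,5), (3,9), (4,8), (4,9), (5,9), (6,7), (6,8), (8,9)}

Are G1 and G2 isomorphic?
No, not isomorphic

The graphs are NOT isomorphic.

Counting triangles (3-cliques): G1 has 3, G2 has 13.
Triangle count is an isomorphism invariant, so differing triangle counts rule out isomorphism.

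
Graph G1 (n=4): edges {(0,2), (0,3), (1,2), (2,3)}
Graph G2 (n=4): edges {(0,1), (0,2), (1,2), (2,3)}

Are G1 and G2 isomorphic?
Yes, isomorphic

The graphs are isomorphic.
One valid mapping φ: V(G1) → V(G2): 0→1, 1→3, 2→2, 3→0

Verify φ preserves adjacency — for each edge of G1, its image is an edge of G2:
  (0,2) → (φ(0),φ(2)) = (1,2) ∈ E(G2) ✓
  (0,3) → (φ(0),φ(3)) = (0,1) ∈ E(G2) ✓
  (1,2) → (φ(1),φ(2)) = (2,3) ∈ E(G2) ✓
  (2,3) → (φ(2),φ(3)) = (0,2) ∈ E(G2) ✓
All 4 edges of G1 map to edges of G2, and |E(G1)| = |E(G2)| = 4, so φ is a bijection on edges as well as vertices. Hence G1 ≅ G2.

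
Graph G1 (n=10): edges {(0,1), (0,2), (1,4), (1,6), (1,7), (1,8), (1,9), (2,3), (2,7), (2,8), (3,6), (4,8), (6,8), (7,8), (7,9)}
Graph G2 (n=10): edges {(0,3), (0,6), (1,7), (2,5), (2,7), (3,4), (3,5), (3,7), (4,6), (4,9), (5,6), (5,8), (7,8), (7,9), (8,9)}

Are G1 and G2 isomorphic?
No, not isomorphic

The graphs are NOT isomorphic.

Degrees in G1: deg(0)=2, deg(1)=6, deg(2)=4, deg(3)=2, deg(4)=2, deg(5)=0, deg(6)=3, deg(7)=4, deg(8)=5, deg(9)=2.
Sorted degree sequence of G1: [6, 5, 4, 4, 3, 2, 2, 2, 2, 0].
Degrees in G2: deg(0)=2, deg(1)=1, deg(2)=2, deg(3)=4, deg(4)=3, deg(5)=4, deg(6)=3, deg(7)=5, deg(8)=3, deg(9)=3.
Sorted degree sequence of G2: [5, 4, 4, 3, 3, 3, 3, 2, 2, 1].
The (sorted) degree sequence is an isomorphism invariant, so since G1 and G2 have different degree sequences they cannot be isomorphic.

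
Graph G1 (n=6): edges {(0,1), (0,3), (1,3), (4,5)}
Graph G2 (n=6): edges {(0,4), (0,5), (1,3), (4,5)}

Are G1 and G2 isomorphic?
Yes, isomorphic

The graphs are isomorphic.
One valid mapping φ: V(G1) → V(G2): 0→4, 1→0, 2→2, 3→5, 4→1, 5→3

Verify φ preserves adjacency — for each edge of G1, its image is an edge of G2:
  (0,1) → (φ(0),φ(1)) = (0,4) ∈ E(G2) ✓
  (0,3) → (φ(0),φ(3)) = (4,5) ∈ E(G2) ✓
  (1,3) → (φ(1),φ(3)) = (0,5) ∈ E(G2) ✓
  (4,5) → (φ(4),φ(5)) = (1,3) ∈ E(G2) ✓
All 4 edges of G1 map to edges of G2, and |E(G1)| = |E(G2)| = 4, so φ is a bijection on edges as well as vertices. Hence G1 ≅ G2.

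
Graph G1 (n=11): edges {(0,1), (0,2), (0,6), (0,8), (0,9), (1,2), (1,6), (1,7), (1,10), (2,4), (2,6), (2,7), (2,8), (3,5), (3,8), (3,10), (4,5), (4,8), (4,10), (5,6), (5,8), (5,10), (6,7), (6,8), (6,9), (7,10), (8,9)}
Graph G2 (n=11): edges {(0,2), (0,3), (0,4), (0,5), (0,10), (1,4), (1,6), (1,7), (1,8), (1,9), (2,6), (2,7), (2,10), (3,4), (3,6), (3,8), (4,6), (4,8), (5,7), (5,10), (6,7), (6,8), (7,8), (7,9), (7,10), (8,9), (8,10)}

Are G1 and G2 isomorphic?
Yes, isomorphic

The graphs are isomorphic.
One valid mapping φ: V(G1) → V(G2): 0→1, 1→4, 2→6, 3→5, 4→2, 5→10, 6→8, 7→3, 8→7, 9→9, 10→0

Verify φ preserves adjacency — for each edge of G1, its image is an edge of G2:
  (0,1) → (φ(0),φ(1)) = (1,4) ∈ E(G2) ✓
  (0,2) → (φ(0),φ(2)) = (1,6) ∈ E(G2) ✓
  (0,6) → (φ(0),φ(6)) = (1,8) ∈ E(G2) ✓
  (0,8) → (φ(0),φ(8)) = (1,7) ∈ E(G2) ✓
  (0,9) → (φ(0),φ(9)) = (1,9) ∈ E(G2) ✓
  (1,2) → (φ(1),φ(2)) = (4,6) ∈ E(G2) ✓
  (1,6) → (φ(1),φ(6)) = (4,8) ∈ E(G2) ✓
  (1,7) → (φ(1),φ(7)) = (3,4) ∈ E(G2) ✓
  (1,10) → (φ(1),φ(10)) = (0,4) ∈ E(G2) ✓
  (2,4) → (φ(2),φ(4)) = (2,6) ∈ E(G2) ✓
  (2,6) → (φ(2),φ(6)) = (6,8) ∈ E(G2) ✓
  (2,7) → (φ(2),φ(7)) = (3,6) ∈ E(G2) ✓
  (2,8) → (φ(2),φ(8)) = (6,7) ∈ E(G2) ✓
  (3,5) → (φ(3),φ(5)) = (5,10) ∈ E(G2) ✓
  (3,8) → (φ(3),φ(8)) = (5,7) ∈ E(G2) ✓
  (3,10) → (φ(3),φ(10)) = (0,5) ∈ E(G2) ✓
  (4,5) → (φ(4),φ(5)) = (2,10) ∈ E(G2) ✓
  (4,8) → (φ(4),φ(8)) = (2,7) ∈ E(G2) ✓
  (4,10) → (φ(4),φ(10)) = (0,2) ∈ E(G2) ✓
  (5,6) → (φ(5),φ(6)) = (8,10) ∈ E(G2) ✓
  (5,8) → (φ(5),φ(8)) = (7,10) ∈ E(G2) ✓
  (5,10) → (φ(5),φ(10)) = (0,10) ∈ E(G2) ✓
  (6,7) → (φ(6),φ(7)) = (3,8) ∈ E(G2) ✓
  (6,8) → (φ(6),φ(8)) = (7,8) ∈ E(G2) ✓
  (6,9) → (φ(6),φ(9)) = (8,9) ∈ E(G2) ✓
  (7,10) → (φ(7),φ(10)) = (0,3) ∈ E(G2) ✓
  (8,9) → (φ(8),φ(9)) = (7,9) ∈ E(G2) ✓
All 27 edges of G1 map to edges of G2, and |E(G1)| = |E(G2)| = 27, so φ is a bijection on edges as well as vertices. Hence G1 ≅ G2.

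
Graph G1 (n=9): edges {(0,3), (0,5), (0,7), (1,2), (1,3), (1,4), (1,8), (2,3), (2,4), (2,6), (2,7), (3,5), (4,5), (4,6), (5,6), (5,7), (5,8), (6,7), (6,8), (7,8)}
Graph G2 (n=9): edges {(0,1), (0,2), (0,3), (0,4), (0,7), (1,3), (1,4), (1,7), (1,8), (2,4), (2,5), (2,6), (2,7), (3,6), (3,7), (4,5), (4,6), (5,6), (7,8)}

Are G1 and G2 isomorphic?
No, not isomorphic

The graphs are NOT isomorphic.

Counting triangles (3-cliques): G1 has 11, G2 has 12.
Triangle count is an isomorphism invariant, so differing triangle counts rule out isomorphism.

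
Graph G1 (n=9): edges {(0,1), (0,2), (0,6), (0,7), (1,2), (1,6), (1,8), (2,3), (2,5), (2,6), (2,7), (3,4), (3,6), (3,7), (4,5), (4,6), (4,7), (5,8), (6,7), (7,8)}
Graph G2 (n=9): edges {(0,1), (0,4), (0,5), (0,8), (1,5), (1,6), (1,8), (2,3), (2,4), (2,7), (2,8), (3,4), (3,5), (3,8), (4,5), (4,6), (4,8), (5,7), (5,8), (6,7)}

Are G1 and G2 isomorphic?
Yes, isomorphic

The graphs are isomorphic.
One valid mapping φ: V(G1) → V(G2): 0→0, 1→1, 2→5, 3→3, 4→2, 5→7, 6→8, 7→4, 8→6

Verify φ preserves adjacency — for each edge of G1, its image is an edge of G2:
  (0,1) → (φ(0),φ(1)) = (0,1) ∈ E(G2) ✓
  (0,2) → (φ(0),φ(2)) = (0,5) ∈ E(G2) ✓
  (0,6) → (φ(0),φ(6)) = (0,8) ∈ E(G2) ✓
  (0,7) → (φ(0),φ(7)) = (0,4) ∈ E(G2) ✓
  (1,2) → (φ(1),φ(2)) = (1,5) ∈ E(G2) ✓
  (1,6) → (φ(1),φ(6)) = (1,8) ∈ E(G2) ✓
  (1,8) → (φ(1),φ(8)) = (1,6) ∈ E(G2) ✓
  (2,3) → (φ(2),φ(3)) = (3,5) ∈ E(G2) ✓
  (2,5) → (φ(2),φ(5)) = (5,7) ∈ E(G2) ✓
  (2,6) → (φ(2),φ(6)) = (5,8) ∈ E(G2) ✓
  (2,7) → (φ(2),φ(7)) = (4,5) ∈ E(G2) ✓
  (3,4) → (φ(3),φ(4)) = (2,3) ∈ E(G2) ✓
  (3,6) → (φ(3),φ(6)) = (3,8) ∈ E(G2) ✓
  (3,7) → (φ(3),φ(7)) = (3,4) ∈ E(G2) ✓
  (4,5) → (φ(4),φ(5)) = (2,7) ∈ E(G2) ✓
  (4,6) → (φ(4),φ(6)) = (2,8) ∈ E(G2) ✓
  (4,7) → (φ(4),φ(7)) = (2,4) ∈ E(G2) ✓
  (5,8) → (φ(5),φ(8)) = (6,7) ∈ E(G2) ✓
  (6,7) → (φ(6),φ(7)) = (4,8) ∈ E(G2) ✓
  (7,8) → (φ(7),φ(8)) = (4,6) ∈ E(G2) ✓
All 20 edges of G1 map to edges of G2, and |E(G1)| = |E(G2)| = 20, so φ is a bijection on edges as well as vertices. Hence G1 ≅ G2.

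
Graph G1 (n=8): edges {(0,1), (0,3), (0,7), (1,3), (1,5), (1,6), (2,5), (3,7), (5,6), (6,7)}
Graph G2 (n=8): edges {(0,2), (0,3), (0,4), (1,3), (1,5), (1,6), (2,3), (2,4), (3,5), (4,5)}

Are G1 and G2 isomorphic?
Yes, isomorphic

The graphs are isomorphic.
One valid mapping φ: V(G1) → V(G2): 0→2, 1→3, 2→6, 3→0, 4→7, 5→1, 6→5, 7→4

Verify φ preserves adjacency — for each edge of G1, its image is an edge of G2:
  (0,1) → (φ(0),φ(1)) = (2,3) ∈ E(G2) ✓
  (0,3) → (φ(0),φ(3)) = (0,2) ∈ E(G2) ✓
  (0,7) → (φ(0),φ(7)) = (2,4) ∈ E(G2) ✓
  (1,3) → (φ(1),φ(3)) = (0,3) ∈ E(G2) ✓
  (1,5) → (φ(1),φ(5)) = (1,3) ∈ E(G2) ✓
  (1,6) → (φ(1),φ(6)) = (3,5) ∈ E(G2) ✓
  (2,5) → (φ(2),φ(5)) = (1,6) ∈ E(G2) ✓
  (3,7) → (φ(3),φ(7)) = (0,4) ∈ E(G2) ✓
  (5,6) → (φ(5),φ(6)) = (1,5) ∈ E(G2) ✓
  (6,7) → (φ(6),φ(7)) = (4,5) ∈ E(G2) ✓
All 10 edges of G1 map to edges of G2, and |E(G1)| = |E(G2)| = 10, so φ is a bijection on edges as well as vertices. Hence G1 ≅ G2.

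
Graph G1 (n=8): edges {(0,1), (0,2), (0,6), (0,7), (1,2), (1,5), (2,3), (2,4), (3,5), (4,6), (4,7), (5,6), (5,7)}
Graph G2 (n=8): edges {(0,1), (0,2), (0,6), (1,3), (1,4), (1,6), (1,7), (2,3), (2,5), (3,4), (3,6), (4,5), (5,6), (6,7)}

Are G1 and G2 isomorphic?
No, not isomorphic

The graphs are NOT isomorphic.

Degrees in G1: deg(0)=4, deg(1)=3, deg(2)=4, deg(3)=2, deg(4)=3, deg(5)=4, deg(6)=3, deg(7)=3.
Sorted degree sequence of G1: [4, 4, 4, 3, 3, 3, 3, 2].
Degrees in G2: deg(0)=3, deg(1)=5, deg(2)=3, deg(3)=4, deg(4)=3, deg(5)=3, deg(6)=5, deg(7)=2.
Sorted degree sequence of G2: [5, 5, 4, 3, 3, 3, 3, 2].
The (sorted) degree sequence is an isomorphism invariant, so since G1 and G2 have different degree sequences they cannot be isomorphic.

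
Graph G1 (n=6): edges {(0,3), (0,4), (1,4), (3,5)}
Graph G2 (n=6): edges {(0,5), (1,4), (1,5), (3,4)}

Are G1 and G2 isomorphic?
Yes, isomorphic

The graphs are isomorphic.
One valid mapping φ: V(G1) → V(G2): 0→1, 1→3, 2→2, 3→5, 4→4, 5→0

Verify φ preserves adjacency — for each edge of G1, its image is an edge of G2:
  (0,3) → (φ(0),φ(3)) = (1,5) ∈ E(G2) ✓
  (0,4) → (φ(0),φ(4)) = (1,4) ∈ E(G2) ✓
  (1,4) → (φ(1),φ(4)) = (3,4) ∈ E(G2) ✓
  (3,5) → (φ(3),φ(5)) = (0,5) ∈ E(G2) ✓
All 4 edges of G1 map to edges of G2, and |E(G1)| = |E(G2)| = 4, so φ is a bijection on edges as well as vertices. Hence G1 ≅ G2.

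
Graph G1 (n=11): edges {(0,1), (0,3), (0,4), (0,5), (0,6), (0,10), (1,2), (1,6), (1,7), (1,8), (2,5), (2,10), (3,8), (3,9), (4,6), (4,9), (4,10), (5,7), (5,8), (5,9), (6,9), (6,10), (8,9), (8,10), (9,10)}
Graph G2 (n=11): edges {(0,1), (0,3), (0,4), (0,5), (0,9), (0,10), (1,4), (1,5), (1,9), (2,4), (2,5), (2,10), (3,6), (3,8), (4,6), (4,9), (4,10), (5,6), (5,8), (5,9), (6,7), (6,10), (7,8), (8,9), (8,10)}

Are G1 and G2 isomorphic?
Yes, isomorphic

The graphs are isomorphic.
One valid mapping φ: V(G1) → V(G2): 0→5, 1→8, 2→3, 3→2, 4→1, 5→6, 6→9, 7→7, 8→10, 9→4, 10→0

Verify φ preserves adjacency — for each edge of G1, its image is an edge of G2:
  (0,1) → (φ(0),φ(1)) = (5,8) ∈ E(G2) ✓
  (0,3) → (φ(0),φ(3)) = (2,5) ∈ E(G2) ✓
  (0,4) → (φ(0),φ(4)) = (1,5) ∈ E(G2) ✓
  (0,5) → (φ(0),φ(5)) = (5,6) ∈ E(G2) ✓
  (0,6) → (φ(0),φ(6)) = (5,9) ∈ E(G2) ✓
  (0,10) → (φ(0),φ(10)) = (0,5) ∈ E(G2) ✓
  (1,2) → (φ(1),φ(2)) = (3,8) ∈ E(G2) ✓
  (1,6) → (φ(1),φ(6)) = (8,9) ∈ E(G2) ✓
  (1,7) → (φ(1),φ(7)) = (7,8) ∈ E(G2) ✓
  (1,8) → (φ(1),φ(8)) = (8,10) ∈ E(G2) ✓
  (2,5) → (φ(2),φ(5)) = (3,6) ∈ E(G2) ✓
  (2,10) → (φ(2),φ(10)) = (0,3) ∈ E(G2) ✓
  (3,8) → (φ(3),φ(8)) = (2,10) ∈ E(G2) ✓
  (3,9) → (φ(3),φ(9)) = (2,4) ∈ E(G2) ✓
  (4,6) → (φ(4),φ(6)) = (1,9) ∈ E(G2) ✓
  (4,9) → (φ(4),φ(9)) = (1,4) ∈ E(G2) ✓
  (4,10) → (φ(4),φ(10)) = (0,1) ∈ E(G2) ✓
  (5,7) → (φ(5),φ(7)) = (6,7) ∈ E(G2) ✓
  (5,8) → (φ(5),φ(8)) = (6,10) ∈ E(G2) ✓
  (5,9) → (φ(5),φ(9)) = (4,6) ∈ E(G2) ✓
  (6,9) → (φ(6),φ(9)) = (4,9) ∈ E(G2) ✓
  (6,10) → (φ(6),φ(10)) = (0,9) ∈ E(G2) ✓
  (8,9) → (φ(8),φ(9)) = (4,10) ∈ E(G2) ✓
  (8,10) → (φ(8),φ(10)) = (0,10) ∈ E(G2) ✓
  (9,10) → (φ(9),φ(10)) = (0,4) ∈ E(G2) ✓
All 25 edges of G1 map to edges of G2, and |E(G1)| = |E(G2)| = 25, so φ is a bijection on edges as well as vertices. Hence G1 ≅ G2.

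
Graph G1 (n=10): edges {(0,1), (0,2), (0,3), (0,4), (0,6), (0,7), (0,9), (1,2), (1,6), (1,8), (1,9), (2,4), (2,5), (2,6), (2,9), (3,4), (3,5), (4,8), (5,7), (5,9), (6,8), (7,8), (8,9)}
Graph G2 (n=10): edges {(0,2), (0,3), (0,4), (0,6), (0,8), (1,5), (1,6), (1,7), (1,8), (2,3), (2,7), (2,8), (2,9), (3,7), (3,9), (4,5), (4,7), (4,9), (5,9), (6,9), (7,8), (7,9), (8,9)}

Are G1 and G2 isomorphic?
Yes, isomorphic

The graphs are isomorphic.
One valid mapping φ: V(G1) → V(G2): 0→9, 1→2, 2→7, 3→5, 4→4, 5→1, 6→3, 7→6, 8→0, 9→8

Verify φ preserves adjacency — for each edge of G1, its image is an edge of G2:
  (0,1) → (φ(0),φ(1)) = (2,9) ∈ E(G2) ✓
  (0,2) → (φ(0),φ(2)) = (7,9) ∈ E(G2) ✓
  (0,3) → (φ(0),φ(3)) = (5,9) ∈ E(G2) ✓
  (0,4) → (φ(0),φ(4)) = (4,9) ∈ E(G2) ✓
  (0,6) → (φ(0),φ(6)) = (3,9) ∈ E(G2) ✓
  (0,7) → (φ(0),φ(7)) = (6,9) ∈ E(G2) ✓
  (0,9) → (φ(0),φ(9)) = (8,9) ∈ E(G2) ✓
  (1,2) → (φ(1),φ(2)) = (2,7) ∈ E(G2) ✓
  (1,6) → (φ(1),φ(6)) = (2,3) ∈ E(G2) ✓
  (1,8) → (φ(1),φ(8)) = (0,2) ∈ E(G2) ✓
  (1,9) → (φ(1),φ(9)) = (2,8) ∈ E(G2) ✓
  (2,4) → (φ(2),φ(4)) = (4,7) ∈ E(G2) ✓
  (2,5) → (φ(2),φ(5)) = (1,7) ∈ E(G2) ✓
  (2,6) → (φ(2),φ(6)) = (3,7) ∈ E(G2) ✓
  (2,9) → (φ(2),φ(9)) = (7,8) ∈ E(G2) ✓
  (3,4) → (φ(3),φ(4)) = (4,5) ∈ E(G2) ✓
  (3,5) → (φ(3),φ(5)) = (1,5) ∈ E(G2) ✓
  (4,8) → (φ(4),φ(8)) = (0,4) ∈ E(G2) ✓
  (5,7) → (φ(5),φ(7)) = (1,6) ∈ E(G2) ✓
  (5,9) → (φ(5),φ(9)) = (1,8) ∈ E(G2) ✓
  (6,8) → (φ(6),φ(8)) = (0,3) ∈ E(G2) ✓
  (7,8) → (φ(7),φ(8)) = (0,6) ∈ E(G2) ✓
  (8,9) → (φ(8),φ(9)) = (0,8) ∈ E(G2) ✓
All 23 edges of G1 map to edges of G2, and |E(G1)| = |E(G2)| = 23, so φ is a bijection on edges as well as vertices. Hence G1 ≅ G2.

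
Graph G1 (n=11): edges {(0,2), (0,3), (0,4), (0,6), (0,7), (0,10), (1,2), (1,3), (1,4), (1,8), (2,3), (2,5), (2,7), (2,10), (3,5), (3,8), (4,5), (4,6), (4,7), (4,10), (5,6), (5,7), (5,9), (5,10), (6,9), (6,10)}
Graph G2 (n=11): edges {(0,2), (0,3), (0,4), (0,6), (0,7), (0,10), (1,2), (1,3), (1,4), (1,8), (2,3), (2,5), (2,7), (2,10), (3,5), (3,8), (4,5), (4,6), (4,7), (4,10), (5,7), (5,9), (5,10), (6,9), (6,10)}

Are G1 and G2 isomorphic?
No, not isomorphic

The graphs are NOT isomorphic.

Counting edges: G1 has 26 edge(s); G2 has 25 edge(s).
Edge count is an isomorphism invariant (a bijection on vertices induces a bijection on edges), so differing edge counts rule out isomorphism.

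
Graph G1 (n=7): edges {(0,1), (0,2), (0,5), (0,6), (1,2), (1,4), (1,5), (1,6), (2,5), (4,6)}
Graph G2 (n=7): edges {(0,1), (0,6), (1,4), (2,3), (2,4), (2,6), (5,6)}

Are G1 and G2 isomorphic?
No, not isomorphic

The graphs are NOT isomorphic.

Counting triangles (3-cliques): G1 has 6, G2 has 0.
Triangle count is an isomorphism invariant, so differing triangle counts rule out isomorphism.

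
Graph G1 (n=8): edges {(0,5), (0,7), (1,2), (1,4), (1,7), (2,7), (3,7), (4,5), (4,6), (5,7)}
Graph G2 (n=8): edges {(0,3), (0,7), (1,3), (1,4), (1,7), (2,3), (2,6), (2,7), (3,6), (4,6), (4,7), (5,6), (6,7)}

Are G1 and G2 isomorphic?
No, not isomorphic

The graphs are NOT isomorphic.

Degrees in G1: deg(0)=2, deg(1)=3, deg(2)=2, deg(3)=1, deg(4)=3, deg(5)=3, deg(6)=1, deg(7)=5.
Sorted degree sequence of G1: [5, 3, 3, 3, 2, 2, 1, 1].
Degrees in G2: deg(0)=2, deg(1)=3, deg(2)=3, deg(3)=4, deg(4)=3, deg(5)=1, deg(6)=5, deg(7)=5.
Sorted degree sequence of G2: [5, 5, 4, 3, 3, 3, 2, 1].
The (sorted) degree sequence is an isomorphism invariant, so since G1 and G2 have different degree sequences they cannot be isomorphic.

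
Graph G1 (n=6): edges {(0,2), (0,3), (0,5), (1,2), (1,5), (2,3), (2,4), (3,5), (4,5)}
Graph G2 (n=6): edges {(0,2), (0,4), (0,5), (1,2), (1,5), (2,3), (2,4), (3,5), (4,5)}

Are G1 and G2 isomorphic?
Yes, isomorphic

The graphs are isomorphic.
One valid mapping φ: V(G1) → V(G2): 0→0, 1→1, 2→5, 3→4, 4→3, 5→2

Verify φ preserves adjacency — for each edge of G1, its image is an edge of G2:
  (0,2) → (φ(0),φ(2)) = (0,5) ∈ E(G2) ✓
  (0,3) → (φ(0),φ(3)) = (0,4) ∈ E(G2) ✓
  (0,5) → (φ(0),φ(5)) = (0,2) ∈ E(G2) ✓
  (1,2) → (φ(1),φ(2)) = (1,5) ∈ E(G2) ✓
  (1,5) → (φ(1),φ(5)) = (1,2) ∈ E(G2) ✓
  (2,3) → (φ(2),φ(3)) = (4,5) ∈ E(G2) ✓
  (2,4) → (φ(2),φ(4)) = (3,5) ∈ E(G2) ✓
  (3,5) → (φ(3),φ(5)) = (2,4) ∈ E(G2) ✓
  (4,5) → (φ(4),φ(5)) = (2,3) ∈ E(G2) ✓
All 9 edges of G1 map to edges of G2, and |E(G1)| = |E(G2)| = 9, so φ is a bijection on edges as well as vertices. Hence G1 ≅ G2.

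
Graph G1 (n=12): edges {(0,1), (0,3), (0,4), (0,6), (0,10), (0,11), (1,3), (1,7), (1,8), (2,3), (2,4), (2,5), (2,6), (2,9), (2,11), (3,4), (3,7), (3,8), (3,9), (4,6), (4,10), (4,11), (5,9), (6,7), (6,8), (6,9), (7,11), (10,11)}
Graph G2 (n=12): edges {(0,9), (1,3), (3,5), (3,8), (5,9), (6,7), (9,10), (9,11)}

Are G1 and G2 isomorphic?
No, not isomorphic

The graphs are NOT isomorphic.

Connected components of G1: 1 component(s) with vertex sets [[0, 1, 2, 3, 4, 5, 6, 7, 8, 9, 10, 11]], sizes [12].
Connected components of G2: 4 component(s) with vertex sets [[2], [4], [6, 7], [0, 1, 3, 5, 8, 9, 10, 11]], sizes [1, 1, 2, 8].
The number of connected components (and the multiset of component sizes) is an isomorphism invariant — an isomorphism maps each component of G1 bijectively onto a component of G2. Since G1 has 1 component(s) and G2 has 4, they cannot be isomorphic.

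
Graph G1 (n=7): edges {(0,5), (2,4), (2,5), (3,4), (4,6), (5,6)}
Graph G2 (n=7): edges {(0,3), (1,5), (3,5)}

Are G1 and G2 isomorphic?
No, not isomorphic

The graphs are NOT isomorphic.

Connected components of G1: 2 component(s) with vertex sets [[1], [0, 2, 3, 4, 5, 6]], sizes [1, 6].
Connected components of G2: 4 component(s) with vertex sets [[2], [4], [6], [0, 1, 3, 5]], sizes [1, 1, 1, 4].
The number of connected components (and the multiset of component sizes) is an isomorphism invariant — an isomorphism maps each component of G1 bijectively onto a component of G2. Since G1 has 2 component(s) and G2 has 4, they cannot be isomorphic.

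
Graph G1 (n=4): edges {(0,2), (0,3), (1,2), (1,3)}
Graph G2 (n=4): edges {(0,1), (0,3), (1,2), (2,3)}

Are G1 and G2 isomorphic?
Yes, isomorphic

The graphs are isomorphic.
One valid mapping φ: V(G1) → V(G2): 0→1, 1→3, 2→0, 3→2

Verify φ preserves adjacency — for each edge of G1, its image is an edge of G2:
  (0,2) → (φ(0),φ(2)) = (0,1) ∈ E(G2) ✓
  (0,3) → (φ(0),φ(3)) = (1,2) ∈ E(G2) ✓
  (1,2) → (φ(1),φ(2)) = (0,3) ∈ E(G2) ✓
  (1,3) → (φ(1),φ(3)) = (2,3) ∈ E(G2) ✓
All 4 edges of G1 map to edges of G2, and |E(G1)| = |E(G2)| = 4, so φ is a bijection on edges as well as vertices. Hence G1 ≅ G2.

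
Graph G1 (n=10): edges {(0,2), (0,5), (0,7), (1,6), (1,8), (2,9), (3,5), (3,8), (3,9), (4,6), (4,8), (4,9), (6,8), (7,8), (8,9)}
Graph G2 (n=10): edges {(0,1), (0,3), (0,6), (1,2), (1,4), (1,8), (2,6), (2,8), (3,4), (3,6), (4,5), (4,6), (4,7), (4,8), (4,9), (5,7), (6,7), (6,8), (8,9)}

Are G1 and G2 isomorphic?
No, not isomorphic

The graphs are NOT isomorphic.

Counting triangles (3-cliques): G1 has 4, G2 has 9.
Triangle count is an isomorphism invariant, so differing triangle counts rule out isomorphism.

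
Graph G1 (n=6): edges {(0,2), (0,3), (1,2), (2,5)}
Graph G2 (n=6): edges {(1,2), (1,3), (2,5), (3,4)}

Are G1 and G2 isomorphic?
No, not isomorphic

The graphs are NOT isomorphic.

Degrees in G1: deg(0)=2, deg(1)=1, deg(2)=3, deg(3)=1, deg(4)=0, deg(5)=1.
Sorted degree sequence of G1: [3, 2, 1, 1, 1, 0].
Degrees in G2: deg(0)=0, deg(1)=2, deg(2)=2, deg(3)=2, deg(4)=1, deg(5)=1.
Sorted degree sequence of G2: [2, 2, 2, 1, 1, 0].
The (sorted) degree sequence is an isomorphism invariant, so since G1 and G2 have different degree sequences they cannot be isomorphic.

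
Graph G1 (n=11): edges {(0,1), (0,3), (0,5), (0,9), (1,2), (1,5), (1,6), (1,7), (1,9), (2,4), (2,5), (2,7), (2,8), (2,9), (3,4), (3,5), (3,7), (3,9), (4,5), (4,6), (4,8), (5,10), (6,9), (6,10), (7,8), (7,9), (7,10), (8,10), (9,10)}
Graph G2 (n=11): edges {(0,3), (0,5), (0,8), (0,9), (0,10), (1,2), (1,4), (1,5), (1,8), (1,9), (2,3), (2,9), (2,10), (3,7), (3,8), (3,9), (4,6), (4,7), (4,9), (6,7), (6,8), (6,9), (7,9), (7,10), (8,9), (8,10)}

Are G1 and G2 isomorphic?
No, not isomorphic

The graphs are NOT isomorphic.

Counting triangles (3-cliques): G1 has 18, G2 has 15.
Triangle count is an isomorphism invariant, so differing triangle counts rule out isomorphism.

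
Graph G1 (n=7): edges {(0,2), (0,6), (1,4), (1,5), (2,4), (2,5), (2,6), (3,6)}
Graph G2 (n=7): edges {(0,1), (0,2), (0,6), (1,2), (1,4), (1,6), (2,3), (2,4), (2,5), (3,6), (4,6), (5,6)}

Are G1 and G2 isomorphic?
No, not isomorphic

The graphs are NOT isomorphic.

Degrees in G1: deg(0)=2, deg(1)=2, deg(2)=4, deg(3)=1, deg(4)=2, deg(5)=2, deg(6)=3.
Sorted degree sequence of G1: [4, 3, 2, 2, 2, 2, 1].
Degrees in G2: deg(0)=3, deg(1)=4, deg(2)=5, deg(3)=2, deg(4)=3, deg(5)=2, deg(6)=5.
Sorted degree sequence of G2: [5, 5, 4, 3, 3, 2, 2].
The (sorted) degree sequence is an isomorphism invariant, so since G1 and G2 have different degree sequences they cannot be isomorphic.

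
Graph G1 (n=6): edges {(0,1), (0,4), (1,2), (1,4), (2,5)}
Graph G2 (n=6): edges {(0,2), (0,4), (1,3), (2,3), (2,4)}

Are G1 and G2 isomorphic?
Yes, isomorphic

The graphs are isomorphic.
One valid mapping φ: V(G1) → V(G2): 0→0, 1→2, 2→3, 3→5, 4→4, 5→1

Verify φ preserves adjacency — for each edge of G1, its image is an edge of G2:
  (0,1) → (φ(0),φ(1)) = (0,2) ∈ E(G2) ✓
  (0,4) → (φ(0),φ(4)) = (0,4) ∈ E(G2) ✓
  (1,2) → (φ(1),φ(2)) = (2,3) ∈ E(G2) ✓
  (1,4) → (φ(1),φ(4)) = (2,4) ∈ E(G2) ✓
  (2,5) → (φ(2),φ(5)) = (1,3) ∈ E(G2) ✓
All 5 edges of G1 map to edges of G2, and |E(G1)| = |E(G2)| = 5, so φ is a bijection on edges as well as vertices. Hence G1 ≅ G2.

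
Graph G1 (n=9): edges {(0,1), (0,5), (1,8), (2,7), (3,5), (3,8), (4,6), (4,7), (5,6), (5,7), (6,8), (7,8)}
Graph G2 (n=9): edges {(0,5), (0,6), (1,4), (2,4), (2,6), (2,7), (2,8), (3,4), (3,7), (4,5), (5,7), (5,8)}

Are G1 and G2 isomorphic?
Yes, isomorphic

The graphs are isomorphic.
One valid mapping φ: V(G1) → V(G2): 0→6, 1→0, 2→1, 3→8, 4→3, 5→2, 6→7, 7→4, 8→5

Verify φ preserves adjacency — for each edge of G1, its image is an edge of G2:
  (0,1) → (φ(0),φ(1)) = (0,6) ∈ E(G2) ✓
  (0,5) → (φ(0),φ(5)) = (2,6) ∈ E(G2) ✓
  (1,8) → (φ(1),φ(8)) = (0,5) ∈ E(G2) ✓
  (2,7) → (φ(2),φ(7)) = (1,4) ∈ E(G2) ✓
  (3,5) → (φ(3),φ(5)) = (2,8) ∈ E(G2) ✓
  (3,8) → (φ(3),φ(8)) = (5,8) ∈ E(G2) ✓
  (4,6) → (φ(4),φ(6)) = (3,7) ∈ E(G2) ✓
  (4,7) → (φ(4),φ(7)) = (3,4) ∈ E(G2) ✓
  (5,6) → (φ(5),φ(6)) = (2,7) ∈ E(G2) ✓
  (5,7) → (φ(5),φ(7)) = (2,4) ∈ E(G2) ✓
  (6,8) → (φ(6),φ(8)) = (5,7) ∈ E(G2) ✓
  (7,8) → (φ(7),φ(8)) = (4,5) ∈ E(G2) ✓
All 12 edges of G1 map to edges of G2, and |E(G1)| = |E(G2)| = 12, so φ is a bijection on edges as well as vertices. Hence G1 ≅ G2.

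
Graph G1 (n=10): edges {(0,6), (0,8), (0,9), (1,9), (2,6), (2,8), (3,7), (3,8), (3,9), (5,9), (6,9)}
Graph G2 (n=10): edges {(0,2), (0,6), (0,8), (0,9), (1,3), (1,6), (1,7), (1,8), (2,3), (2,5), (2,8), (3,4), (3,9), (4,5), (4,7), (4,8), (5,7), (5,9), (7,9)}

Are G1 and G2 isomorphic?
No, not isomorphic

The graphs are NOT isomorphic.

Degrees in G1: deg(0)=3, deg(1)=1, deg(2)=2, deg(3)=3, deg(4)=0, deg(5)=1, deg(6)=3, deg(7)=1, deg(8)=3, deg(9)=5.
Sorted degree sequence of G1: [5, 3, 3, 3, 3, 2, 1, 1, 1, 0].
Degrees in G2: deg(0)=4, deg(1)=4, deg(2)=4, deg(3)=4, deg(4)=4, deg(5)=4, deg(6)=2, deg(7)=4, deg(8)=4, deg(9)=4.
Sorted degree sequence of G2: [4, 4, 4, 4, 4, 4, 4, 4, 4, 2].
The (sorted) degree sequence is an isomorphism invariant, so since G1 and G2 have different degree sequences they cannot be isomorphic.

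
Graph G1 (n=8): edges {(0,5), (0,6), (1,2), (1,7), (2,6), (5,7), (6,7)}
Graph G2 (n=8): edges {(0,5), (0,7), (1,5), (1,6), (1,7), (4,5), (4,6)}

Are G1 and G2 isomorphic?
Yes, isomorphic

The graphs are isomorphic.
One valid mapping φ: V(G1) → V(G2): 0→7, 1→4, 2→6, 3→3, 4→2, 5→0, 6→1, 7→5

Verify φ preserves adjacency — for each edge of G1, its image is an edge of G2:
  (0,5) → (φ(0),φ(5)) = (0,7) ∈ E(G2) ✓
  (0,6) → (φ(0),φ(6)) = (1,7) ∈ E(G2) ✓
  (1,2) → (φ(1),φ(2)) = (4,6) ∈ E(G2) ✓
  (1,7) → (φ(1),φ(7)) = (4,5) ∈ E(G2) ✓
  (2,6) → (φ(2),φ(6)) = (1,6) ∈ E(G2) ✓
  (5,7) → (φ(5),φ(7)) = (0,5) ∈ E(G2) ✓
  (6,7) → (φ(6),φ(7)) = (1,5) ∈ E(G2) ✓
All 7 edges of G1 map to edges of G2, and |E(G1)| = |E(G2)| = 7, so φ is a bijection on edges as well as vertices. Hence G1 ≅ G2.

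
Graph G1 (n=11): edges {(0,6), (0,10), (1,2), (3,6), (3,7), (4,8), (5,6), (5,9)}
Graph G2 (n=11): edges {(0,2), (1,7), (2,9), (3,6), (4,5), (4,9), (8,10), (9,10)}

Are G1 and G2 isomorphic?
Yes, isomorphic

The graphs are isomorphic.
One valid mapping φ: V(G1) → V(G2): 0→4, 1→3, 2→6, 3→10, 4→1, 5→2, 6→9, 7→8, 8→7, 9→0, 10→5

Verify φ preserves adjacency — for each edge of G1, its image is an edge of G2:
  (0,6) → (φ(0),φ(6)) = (4,9) ∈ E(G2) ✓
  (0,10) → (φ(0),φ(10)) = (4,5) ∈ E(G2) ✓
  (1,2) → (φ(1),φ(2)) = (3,6) ∈ E(G2) ✓
  (3,6) → (φ(3),φ(6)) = (9,10) ∈ E(G2) ✓
  (3,7) → (φ(3),φ(7)) = (8,10) ∈ E(G2) ✓
  (4,8) → (φ(4),φ(8)) = (1,7) ∈ E(G2) ✓
  (5,6) → (φ(5),φ(6)) = (2,9) ∈ E(G2) ✓
  (5,9) → (φ(5),φ(9)) = (0,2) ∈ E(G2) ✓
All 8 edges of G1 map to edges of G2, and |E(G1)| = |E(G2)| = 8, so φ is a bijection on edges as well as vertices. Hence G1 ≅ G2.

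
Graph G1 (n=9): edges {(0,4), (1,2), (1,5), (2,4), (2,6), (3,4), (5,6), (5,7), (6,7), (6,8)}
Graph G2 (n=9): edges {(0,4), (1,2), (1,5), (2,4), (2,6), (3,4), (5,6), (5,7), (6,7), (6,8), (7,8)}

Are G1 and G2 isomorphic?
No, not isomorphic

The graphs are NOT isomorphic.

Counting edges: G1 has 10 edge(s); G2 has 11 edge(s).
Edge count is an isomorphism invariant (a bijection on vertices induces a bijection on edges), so differing edge counts rule out isomorphism.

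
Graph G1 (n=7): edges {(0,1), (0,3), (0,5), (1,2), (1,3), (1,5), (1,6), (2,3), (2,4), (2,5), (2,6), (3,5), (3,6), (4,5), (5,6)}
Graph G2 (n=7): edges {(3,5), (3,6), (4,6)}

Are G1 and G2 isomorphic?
No, not isomorphic

The graphs are NOT isomorphic.

Connected components of G1: 1 component(s) with vertex sets [[0, 1, 2, 3, 4, 5, 6]], sizes [7].
Connected components of G2: 4 component(s) with vertex sets [[0], [1], [2], [3, 4, 5, 6]], sizes [1, 1, 1, 4].
The number of connected components (and the multiset of component sizes) is an isomorphism invariant — an isomorphism maps each component of G1 bijectively onto a component of G2. Since G1 has 1 component(s) and G2 has 4, they cannot be isomorphic.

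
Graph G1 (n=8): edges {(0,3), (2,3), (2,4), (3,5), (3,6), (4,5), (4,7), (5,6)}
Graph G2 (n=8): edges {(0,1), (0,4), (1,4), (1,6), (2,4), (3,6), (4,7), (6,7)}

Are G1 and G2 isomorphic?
Yes, isomorphic

The graphs are isomorphic.
One valid mapping φ: V(G1) → V(G2): 0→2, 1→5, 2→7, 3→4, 4→6, 5→1, 6→0, 7→3

Verify φ preserves adjacency — for each edge of G1, its image is an edge of G2:
  (0,3) → (φ(0),φ(3)) = (2,4) ∈ E(G2) ✓
  (2,3) → (φ(2),φ(3)) = (4,7) ∈ E(G2) ✓
  (2,4) → (φ(2),φ(4)) = (6,7) ∈ E(G2) ✓
  (3,5) → (φ(3),φ(5)) = (1,4) ∈ E(G2) ✓
  (3,6) → (φ(3),φ(6)) = (0,4) ∈ E(G2) ✓
  (4,5) → (φ(4),φ(5)) = (1,6) ∈ E(G2) ✓
  (4,7) → (φ(4),φ(7)) = (3,6) ∈ E(G2) ✓
  (5,6) → (φ(5),φ(6)) = (0,1) ∈ E(G2) ✓
All 8 edges of G1 map to edges of G2, and |E(G1)| = |E(G2)| = 8, so φ is a bijection on edges as well as vertices. Hence G1 ≅ G2.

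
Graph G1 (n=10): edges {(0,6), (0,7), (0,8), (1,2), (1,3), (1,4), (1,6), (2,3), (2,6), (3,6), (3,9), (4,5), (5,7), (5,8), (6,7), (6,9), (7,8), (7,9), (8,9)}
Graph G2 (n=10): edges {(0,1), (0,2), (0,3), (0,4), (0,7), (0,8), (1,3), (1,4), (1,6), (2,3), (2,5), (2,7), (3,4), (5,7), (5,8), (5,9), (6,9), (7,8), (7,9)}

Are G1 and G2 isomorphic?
Yes, isomorphic

The graphs are isomorphic.
One valid mapping φ: V(G1) → V(G2): 0→8, 1→1, 2→4, 3→3, 4→6, 5→9, 6→0, 7→7, 8→5, 9→2

Verify φ preserves adjacency — for each edge of G1, its image is an edge of G2:
  (0,6) → (φ(0),φ(6)) = (0,8) ∈ E(G2) ✓
  (0,7) → (φ(0),φ(7)) = (7,8) ∈ E(G2) ✓
  (0,8) → (φ(0),φ(8)) = (5,8) ∈ E(G2) ✓
  (1,2) → (φ(1),φ(2)) = (1,4) ∈ E(G2) ✓
  (1,3) → (φ(1),φ(3)) = (1,3) ∈ E(G2) ✓
  (1,4) → (φ(1),φ(4)) = (1,6) ∈ E(G2) ✓
  (1,6) → (φ(1),φ(6)) = (0,1) ∈ E(G2) ✓
  (2,3) → (φ(2),φ(3)) = (3,4) ∈ E(G2) ✓
  (2,6) → (φ(2),φ(6)) = (0,4) ∈ E(G2) ✓
  (3,6) → (φ(3),φ(6)) = (0,3) ∈ E(G2) ✓
  (3,9) → (φ(3),φ(9)) = (2,3) ∈ E(G2) ✓
  (4,5) → (φ(4),φ(5)) = (6,9) ∈ E(G2) ✓
  (5,7) → (φ(5),φ(7)) = (7,9) ∈ E(G2) ✓
  (5,8) → (φ(5),φ(8)) = (5,9) ∈ E(G2) ✓
  (6,7) → (φ(6),φ(7)) = (0,7) ∈ E(G2) ✓
  (6,9) → (φ(6),φ(9)) = (0,2) ∈ E(G2) ✓
  (7,8) → (φ(7),φ(8)) = (5,7) ∈ E(G2) ✓
  (7,9) → (φ(7),φ(9)) = (2,7) ∈ E(G2) ✓
  (8,9) → (φ(8),φ(9)) = (2,5) ∈ E(G2) ✓
All 19 edges of G1 map to edges of G2, and |E(G1)| = |E(G2)| = 19, so φ is a bijection on edges as well as vertices. Hence G1 ≅ G2.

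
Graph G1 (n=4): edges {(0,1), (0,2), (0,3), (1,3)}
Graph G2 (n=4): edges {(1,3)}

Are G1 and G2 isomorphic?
No, not isomorphic

The graphs are NOT isomorphic.

Connected components of G1: 1 component(s) with vertex sets [[0, 1, 2, 3]], sizes [4].
Connected components of G2: 3 component(s) with vertex sets [[0], [2], [1, 3]], sizes [1, 1, 2].
The number of connected components (and the multiset of component sizes) is an isomorphism invariant — an isomorphism maps each component of G1 bijectively onto a component of G2. Since G1 has 1 component(s) and G2 has 3, they cannot be isomorphic.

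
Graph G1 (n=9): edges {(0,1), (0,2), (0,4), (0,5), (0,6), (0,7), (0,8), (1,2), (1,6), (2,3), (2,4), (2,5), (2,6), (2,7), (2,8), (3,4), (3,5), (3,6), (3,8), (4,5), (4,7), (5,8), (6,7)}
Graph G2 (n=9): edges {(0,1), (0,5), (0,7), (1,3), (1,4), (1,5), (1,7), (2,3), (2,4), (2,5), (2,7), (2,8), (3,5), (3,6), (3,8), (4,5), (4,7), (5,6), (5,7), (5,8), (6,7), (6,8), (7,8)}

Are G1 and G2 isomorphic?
Yes, isomorphic

The graphs are isomorphic.
One valid mapping φ: V(G1) → V(G2): 0→7, 1→0, 2→5, 3→3, 4→2, 5→8, 6→1, 7→4, 8→6

Verify φ preserves adjacency — for each edge of G1, its image is an edge of G2:
  (0,1) → (φ(0),φ(1)) = (0,7) ∈ E(G2) ✓
  (0,2) → (φ(0),φ(2)) = (5,7) ∈ E(G2) ✓
  (0,4) → (φ(0),φ(4)) = (2,7) ∈ E(G2) ✓
  (0,5) → (φ(0),φ(5)) = (7,8) ∈ E(G2) ✓
  (0,6) → (φ(0),φ(6)) = (1,7) ∈ E(G2) ✓
  (0,7) → (φ(0),φ(7)) = (4,7) ∈ E(G2) ✓
  (0,8) → (φ(0),φ(8)) = (6,7) ∈ E(G2) ✓
  (1,2) → (φ(1),φ(2)) = (0,5) ∈ E(G2) ✓
  (1,6) → (φ(1),φ(6)) = (0,1) ∈ E(G2) ✓
  (2,3) → (φ(2),φ(3)) = (3,5) ∈ E(G2) ✓
  (2,4) → (φ(2),φ(4)) = (2,5) ∈ E(G2) ✓
  (2,5) → (φ(2),φ(5)) = (5,8) ∈ E(G2) ✓
  (2,6) → (φ(2),φ(6)) = (1,5) ∈ E(G2) ✓
  (2,7) → (φ(2),φ(7)) = (4,5) ∈ E(G2) ✓
  (2,8) → (φ(2),φ(8)) = (5,6) ∈ E(G2) ✓
  (3,4) → (φ(3),φ(4)) = (2,3) ∈ E(G2) ✓
  (3,5) → (φ(3),φ(5)) = (3,8) ∈ E(G2) ✓
  (3,6) → (φ(3),φ(6)) = (1,3) ∈ E(G2) ✓
  (3,8) → (φ(3),φ(8)) = (3,6) ∈ E(G2) ✓
  (4,5) → (φ(4),φ(5)) = (2,8) ∈ E(G2) ✓
  (4,7) → (φ(4),φ(7)) = (2,4) ∈ E(G2) ✓
  (5,8) → (φ(5),φ(8)) = (6,8) ∈ E(G2) ✓
  (6,7) → (φ(6),φ(7)) = (1,4) ∈ E(G2) ✓
All 23 edges of G1 map to edges of G2, and |E(G1)| = |E(G2)| = 23, so φ is a bijection on edges as well as vertices. Hence G1 ≅ G2.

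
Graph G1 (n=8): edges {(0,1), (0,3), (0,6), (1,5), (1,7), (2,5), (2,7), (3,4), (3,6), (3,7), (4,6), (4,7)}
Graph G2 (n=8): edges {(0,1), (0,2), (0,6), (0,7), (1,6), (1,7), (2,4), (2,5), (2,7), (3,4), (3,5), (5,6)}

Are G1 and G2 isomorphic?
Yes, isomorphic

The graphs are isomorphic.
One valid mapping φ: V(G1) → V(G2): 0→6, 1→5, 2→4, 3→0, 4→7, 5→3, 6→1, 7→2

Verify φ preserves adjacency — for each edge of G1, its image is an edge of G2:
  (0,1) → (φ(0),φ(1)) = (5,6) ∈ E(G2) ✓
  (0,3) → (φ(0),φ(3)) = (0,6) ∈ E(G2) ✓
  (0,6) → (φ(0),φ(6)) = (1,6) ∈ E(G2) ✓
  (1,5) → (φ(1),φ(5)) = (3,5) ∈ E(G2) ✓
  (1,7) → (φ(1),φ(7)) = (2,5) ∈ E(G2) ✓
  (2,5) → (φ(2),φ(5)) = (3,4) ∈ E(G2) ✓
  (2,7) → (φ(2),φ(7)) = (2,4) ∈ E(G2) ✓
  (3,4) → (φ(3),φ(4)) = (0,7) ∈ E(G2) ✓
  (3,6) → (φ(3),φ(6)) = (0,1) ∈ E(G2) ✓
  (3,7) → (φ(3),φ(7)) = (0,2) ∈ E(G2) ✓
  (4,6) → (φ(4),φ(6)) = (1,7) ∈ E(G2) ✓
  (4,7) → (φ(4),φ(7)) = (2,7) ∈ E(G2) ✓
All 12 edges of G1 map to edges of G2, and |E(G1)| = |E(G2)| = 12, so φ is a bijection on edges as well as vertices. Hence G1 ≅ G2.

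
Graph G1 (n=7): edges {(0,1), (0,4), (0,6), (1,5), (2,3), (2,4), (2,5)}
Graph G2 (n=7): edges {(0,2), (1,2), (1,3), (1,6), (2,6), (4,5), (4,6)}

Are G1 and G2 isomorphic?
No, not isomorphic

The graphs are NOT isomorphic.

Degrees in G1: deg(0)=3, deg(1)=2, deg(2)=3, deg(3)=1, deg(4)=2, deg(5)=2, deg(6)=1.
Sorted degree sequence of G1: [3, 3, 2, 2, 2, 1, 1].
Degrees in G2: deg(0)=1, deg(1)=3, deg(2)=3, deg(3)=1, deg(4)=2, deg(5)=1, deg(6)=3.
Sorted degree sequence of G2: [3, 3, 3, 2, 1, 1, 1].
The (sorted) degree sequence is an isomorphism invariant, so since G1 and G2 have different degree sequences they cannot be isomorphic.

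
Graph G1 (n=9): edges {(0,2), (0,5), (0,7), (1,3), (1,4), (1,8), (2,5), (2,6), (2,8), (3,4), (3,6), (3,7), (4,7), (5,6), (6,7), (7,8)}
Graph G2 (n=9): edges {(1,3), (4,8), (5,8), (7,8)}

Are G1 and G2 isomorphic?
No, not isomorphic

The graphs are NOT isomorphic.

Connected components of G1: 1 component(s) with vertex sets [[0, 1, 2, 3, 4, 5, 6, 7, 8]], sizes [9].
Connected components of G2: 5 component(s) with vertex sets [[0], [2], [6], [1, 3], [4, 5, 7, 8]], sizes [1, 1, 1, 2, 4].
The number of connected components (and the multiset of component sizes) is an isomorphism invariant — an isomorphism maps each component of G1 bijectively onto a component of G2. Since G1 has 1 component(s) and G2 has 5, they cannot be isomorphic.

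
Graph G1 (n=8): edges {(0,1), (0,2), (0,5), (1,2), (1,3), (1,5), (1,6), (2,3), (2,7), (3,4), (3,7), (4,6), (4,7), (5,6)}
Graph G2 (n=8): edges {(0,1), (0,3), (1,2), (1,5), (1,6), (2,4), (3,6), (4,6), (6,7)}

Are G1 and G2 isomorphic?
No, not isomorphic

The graphs are NOT isomorphic.

Degrees in G1: deg(0)=3, deg(1)=5, deg(2)=4, deg(3)=4, deg(4)=3, deg(5)=3, deg(6)=3, deg(7)=3.
Sorted degree sequence of G1: [5, 4, 4, 3, 3, 3, 3, 3].
Degrees in G2: deg(0)=2, deg(1)=4, deg(2)=2, deg(3)=2, deg(4)=2, deg(5)=1, deg(6)=4, deg(7)=1.
Sorted degree sequence of G2: [4, 4, 2, 2, 2, 2, 1, 1].
The (sorted) degree sequence is an isomorphism invariant, so since G1 and G2 have different degree sequences they cannot be isomorphic.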